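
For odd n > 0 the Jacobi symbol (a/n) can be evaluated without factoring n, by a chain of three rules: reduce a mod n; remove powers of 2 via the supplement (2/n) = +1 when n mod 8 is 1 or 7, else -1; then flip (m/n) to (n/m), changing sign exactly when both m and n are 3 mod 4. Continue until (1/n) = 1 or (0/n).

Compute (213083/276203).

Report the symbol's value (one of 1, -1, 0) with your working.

flip (213083/276203) -> (276203/213083): both odd, 213083 mod 4 = 3, 276203 mod 4 = 3, so the flip contributes -1; sign now -1
(276203/213083): 276203 mod 213083 = 63120, so (276203/213083) = (63120/213083)
factor out 2^4: 63120 = 2^4·3945; with 213083 mod 8 = 3, (2/213083) = -1; sign now -1; continue with (3945/213083)
flip (3945/213083) -> (213083/3945): both odd, 3945 mod 4 = 1, 213083 mod 4 = 3, so the flip contributes +1; sign now -1
(213083/3945): 213083 mod 3945 = 53, so (213083/3945) = (53/3945)
flip (53/3945) -> (3945/53): both odd, 53 mod 4 = 1, 3945 mod 4 = 1, so the flip contributes +1; sign now -1
(3945/53): 3945 mod 53 = 23, so (3945/53) = (23/53)
flip (23/53) -> (53/23): both odd, 23 mod 4 = 3, 53 mod 4 = 1, so the flip contributes +1; sign now -1
(53/23): 53 mod 23 = 7, so (53/23) = (7/23)
flip (7/23) -> (23/7): both odd, 7 mod 4 = 3, 23 mod 4 = 3, so the flip contributes -1; sign now +1
(23/7): 23 mod 7 = 2, so (23/7) = (2/7)
factor out 2^1: 2 = 2^1·1; with 7 mod 8 = 7, (2/7) = +1; sign now +1; continue with (1/7)
reached (1/7) = 1, so the symbol is +1

1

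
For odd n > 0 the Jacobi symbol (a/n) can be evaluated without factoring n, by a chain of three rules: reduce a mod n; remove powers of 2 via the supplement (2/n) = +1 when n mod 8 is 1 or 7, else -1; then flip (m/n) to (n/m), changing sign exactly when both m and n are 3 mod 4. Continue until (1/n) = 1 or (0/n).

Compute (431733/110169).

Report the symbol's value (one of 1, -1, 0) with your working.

(431733/110169): 431733 mod 110169 = 101226, so (431733/110169) = (101226/110169)
factor out 2^1: 101226 = 2^1·50613; with 110169 mod 8 = 1, (2/110169) = +1; sign now +1; continue with (50613/110169)
flip (50613/110169) -> (110169/50613): both odd, 50613 mod 4 = 1, 110169 mod 4 = 1, so the flip contributes +1; sign now +1
(110169/50613): 110169 mod 50613 = 8943, so (110169/50613) = (8943/50613)
flip (8943/50613) -> (50613/8943): both odd, 8943 mod 4 = 3, 50613 mod 4 = 1, so the flip contributes +1; sign now +1
(50613/8943): 50613 mod 8943 = 5898, so (50613/8943) = (5898/8943)
factor out 2^1: 5898 = 2^1·2949; with 8943 mod 8 = 7, (2/8943) = +1; sign now +1; continue with (2949/8943)
flip (2949/8943) -> (8943/2949): both odd, 2949 mod 4 = 1, 8943 mod 4 = 3, so the flip contributes +1; sign now +1
(8943/2949): 8943 mod 2949 = 96, so (8943/2949) = (96/2949)
factor out 2^5: 96 = 2^5·3; with 2949 mod 8 = 5, (2/2949) = -1; sign now -1; continue with (3/2949)
flip (3/2949) -> (2949/3): both odd, 3 mod 4 = 3, 2949 mod 4 = 1, so the flip contributes +1; sign now -1
(2949/3): 2949 mod 3 = 0, so (2949/3) = (0/3)
reached (0/3); gcd(a, n) > 1, so (0/3) = 0 and the symbol is 0

0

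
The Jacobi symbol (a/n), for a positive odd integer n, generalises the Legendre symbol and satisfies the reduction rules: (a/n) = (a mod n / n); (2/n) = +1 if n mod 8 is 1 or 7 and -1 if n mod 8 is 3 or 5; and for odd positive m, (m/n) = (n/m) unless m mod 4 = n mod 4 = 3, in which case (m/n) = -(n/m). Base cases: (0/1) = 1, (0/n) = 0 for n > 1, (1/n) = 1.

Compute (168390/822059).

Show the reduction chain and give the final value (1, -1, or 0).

-1

168390 = 2^1·84195; (2/822059) = -1 since 822059 mod 8 = 3, so (168390/822059) = (-1)^1·(84195/822059); sign now -1
reciprocity: (84195/822059) = -1·(822059/84195) since 84195 mod 4 = 3, 822059 mod 4 = 3; sign now +1
(822059/84195) = (64304/84195)   [reduce mod 84195]
64304 = 2^4·4019; (2/84195) = -1 since 84195 mod 8 = 3, so (64304/84195) = (-1)^4·(4019/84195); sign now +1
reciprocity: (4019/84195) = -1·(84195/4019) since 4019 mod 4 = 3, 84195 mod 4 = 3; sign now -1
(84195/4019) = (3815/4019)   [reduce mod 4019]
reciprocity: (3815/4019) = -1·(4019/3815) since 3815 mod 4 = 3, 4019 mod 4 = 3; sign now +1
(4019/3815) = (204/3815)   [reduce mod 3815]
204 = 2^2·51; (2/3815) = +1 since 3815 mod 8 = 7, so (204/3815) = (+1)^2·(51/3815); sign now +1
reciprocity: (51/3815) = -1·(3815/51) since 51 mod 4 = 3, 3815 mod 4 = 3; sign now -1
(3815/51) = (41/51)   [reduce mod 51]
reciprocity: (41/51) = +1·(51/41) since 41 mod 4 = 1, 51 mod 4 = 3; sign now -1
(51/41) = (10/41)   [reduce mod 41]
10 = 2^1·5; (2/41) = +1 since 41 mod 8 = 1, so (10/41) = (+1)^1·(5/41); sign now -1
reciprocity: (5/41) = +1·(41/5) since 5 mod 4 = 1, 41 mod 4 = 1; sign now -1
(41/5) = (1/5)   [reduce mod 5]
(1/5) = 1; final value = sign = -1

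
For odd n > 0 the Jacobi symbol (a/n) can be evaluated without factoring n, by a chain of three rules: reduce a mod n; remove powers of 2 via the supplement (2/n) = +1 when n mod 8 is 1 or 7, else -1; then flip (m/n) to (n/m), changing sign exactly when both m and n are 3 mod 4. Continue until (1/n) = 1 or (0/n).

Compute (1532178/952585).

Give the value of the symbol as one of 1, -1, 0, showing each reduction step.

-1

(1532178/952585): 1532178 mod 952585 = 579593, so (1532178/952585) = (579593/952585)
flip (579593/952585) -> (952585/579593): both odd, 579593 mod 4 = 1, 952585 mod 4 = 1, so the flip contributes +1; sign now +1
(952585/579593): 952585 mod 579593 = 372992, so (952585/579593) = (372992/579593)
factor out 2^8: 372992 = 2^8·1457; with 579593 mod 8 = 1, (2/579593) = +1; sign now +1; continue with (1457/579593)
flip (1457/579593) -> (579593/1457): both odd, 1457 mod 4 = 1, 579593 mod 4 = 1, so the flip contributes +1; sign now +1
(579593/1457): 579593 mod 1457 = 1164, so (579593/1457) = (1164/1457)
factor out 2^2: 1164 = 2^2·291; with 1457 mod 8 = 1, (2/1457) = +1; sign now +1; continue with (291/1457)
flip (291/1457) -> (1457/291): both odd, 291 mod 4 = 3, 1457 mod 4 = 1, so the flip contributes +1; sign now +1
(1457/291): 1457 mod 291 = 2, so (1457/291) = (2/291)
factor out 2^1: 2 = 2^1·1; with 291 mod 8 = 3, (2/291) = -1; sign now -1; continue with (1/291)
reached (1/291) = 1, so the symbol is -1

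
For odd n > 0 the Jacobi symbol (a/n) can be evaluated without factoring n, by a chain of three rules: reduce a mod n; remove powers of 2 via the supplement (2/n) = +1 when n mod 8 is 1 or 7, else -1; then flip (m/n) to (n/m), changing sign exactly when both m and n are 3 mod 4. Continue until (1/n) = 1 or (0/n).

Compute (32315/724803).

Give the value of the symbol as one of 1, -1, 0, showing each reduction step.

-1

flip (32315/724803) -> (724803/32315): both odd, 32315 mod 4 = 3, 724803 mod 4 = 3, so the flip contributes -1; sign now -1
(724803/32315): 724803 mod 32315 = 13873, so (724803/32315) = (13873/32315)
flip (13873/32315) -> (32315/13873): both odd, 13873 mod 4 = 1, 32315 mod 4 = 3, so the flip contributes +1; sign now -1
(32315/13873): 32315 mod 13873 = 4569, so (32315/13873) = (4569/13873)
flip (4569/13873) -> (13873/4569): both odd, 4569 mod 4 = 1, 13873 mod 4 = 1, so the flip contributes +1; sign now -1
(13873/4569): 13873 mod 4569 = 166, so (13873/4569) = (166/4569)
factor out 2^1: 166 = 2^1·83; with 4569 mod 8 = 1, (2/4569) = +1; sign now -1; continue with (83/4569)
flip (83/4569) -> (4569/83): both odd, 83 mod 4 = 3, 4569 mod 4 = 1, so the flip contributes +1; sign now -1
(4569/83): 4569 mod 83 = 4, so (4569/83) = (4/83)
factor out 2^2: 4 = 2^2·1; with 83 mod 8 = 3, (2/83) = -1; sign now -1; continue with (1/83)
reached (1/83) = 1, so the symbol is -1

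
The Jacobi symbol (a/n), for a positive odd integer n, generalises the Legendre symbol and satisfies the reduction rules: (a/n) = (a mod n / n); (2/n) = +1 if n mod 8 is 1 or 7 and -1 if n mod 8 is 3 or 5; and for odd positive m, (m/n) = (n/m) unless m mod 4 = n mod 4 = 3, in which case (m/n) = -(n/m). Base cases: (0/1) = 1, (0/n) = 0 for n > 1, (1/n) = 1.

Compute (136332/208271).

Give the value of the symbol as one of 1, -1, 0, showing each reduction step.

factor out 2^2: 136332 = 2^2·34083; with 208271 mod 8 = 7, (2/208271) = +1; sign now +1; continue with (34083/208271)
flip (34083/208271) -> (208271/34083): both odd, 34083 mod 4 = 3, 208271 mod 4 = 3, so the flip contributes -1; sign now -1
(208271/34083): 208271 mod 34083 = 3773, so (208271/34083) = (3773/34083)
flip (3773/34083) -> (34083/3773): both odd, 3773 mod 4 = 1, 34083 mod 4 = 3, so the flip contributes +1; sign now -1
(34083/3773): 34083 mod 3773 = 126, so (34083/3773) = (126/3773)
factor out 2^1: 126 = 2^1·63; with 3773 mod 8 = 5, (2/3773) = -1; sign now +1; continue with (63/3773)
flip (63/3773) -> (3773/63): both odd, 63 mod 4 = 3, 3773 mod 4 = 1, so the flip contributes +1; sign now +1
(3773/63): 3773 mod 63 = 56, so (3773/63) = (56/63)
factor out 2^3: 56 = 2^3·7; with 63 mod 8 = 7, (2/63) = +1; sign now +1; continue with (7/63)
flip (7/63) -> (63/7): both odd, 7 mod 4 = 3, 63 mod 4 = 3, so the flip contributes -1; sign now -1
(63/7): 63 mod 7 = 0, so (63/7) = (0/7)
reached (0/7); gcd(a, n) > 1, so (0/7) = 0 and the symbol is 0

0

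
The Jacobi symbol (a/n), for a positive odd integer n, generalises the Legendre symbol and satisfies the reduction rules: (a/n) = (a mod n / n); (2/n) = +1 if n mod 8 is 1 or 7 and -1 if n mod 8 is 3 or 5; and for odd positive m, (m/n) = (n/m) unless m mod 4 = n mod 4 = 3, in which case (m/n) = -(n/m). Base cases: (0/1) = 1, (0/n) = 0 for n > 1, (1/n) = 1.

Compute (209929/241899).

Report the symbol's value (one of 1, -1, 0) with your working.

flip (209929/241899) -> (241899/209929): both odd, 209929 mod 4 = 1, 241899 mod 4 = 3, so the flip contributes +1; sign now +1
(241899/209929): 241899 mod 209929 = 31970, so (241899/209929) = (31970/209929)
factor out 2^1: 31970 = 2^1·15985; with 209929 mod 8 = 1, (2/209929) = +1; sign now +1; continue with (15985/209929)
flip (15985/209929) -> (209929/15985): both odd, 15985 mod 4 = 1, 209929 mod 4 = 1, so the flip contributes +1; sign now +1
(209929/15985): 209929 mod 15985 = 2124, so (209929/15985) = (2124/15985)
factor out 2^2: 2124 = 2^2·531; with 15985 mod 8 = 1, (2/15985) = +1; sign now +1; continue with (531/15985)
flip (531/15985) -> (15985/531): both odd, 531 mod 4 = 3, 15985 mod 4 = 1, so the flip contributes +1; sign now +1
(15985/531): 15985 mod 531 = 55, so (15985/531) = (55/531)
flip (55/531) -> (531/55): both odd, 55 mod 4 = 3, 531 mod 4 = 3, so the flip contributes -1; sign now -1
(531/55): 531 mod 55 = 36, so (531/55) = (36/55)
factor out 2^2: 36 = 2^2·9; with 55 mod 8 = 7, (2/55) = +1; sign now -1; continue with (9/55)
flip (9/55) -> (55/9): both odd, 9 mod 4 = 1, 55 mod 4 = 3, so the flip contributes +1; sign now -1
(55/9): 55 mod 9 = 1, so (55/9) = (1/9)
reached (1/9) = 1, so the symbol is -1

-1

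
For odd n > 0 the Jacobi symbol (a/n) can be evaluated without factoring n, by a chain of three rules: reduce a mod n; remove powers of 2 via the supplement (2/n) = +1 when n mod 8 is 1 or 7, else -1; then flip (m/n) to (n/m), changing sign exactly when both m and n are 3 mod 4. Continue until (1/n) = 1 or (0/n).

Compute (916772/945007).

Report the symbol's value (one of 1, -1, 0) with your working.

1

916772 = 2^2·229193; (2/945007) = +1 since 945007 mod 8 = 7, so (916772/945007) = (+1)^2·(229193/945007); sign now +1
reciprocity: (229193/945007) = +1·(945007/229193) since 229193 mod 4 = 1, 945007 mod 4 = 3; sign now +1
(945007/229193) = (28235/229193)   [reduce mod 229193]
reciprocity: (28235/229193) = +1·(229193/28235) since 28235 mod 4 = 3, 229193 mod 4 = 1; sign now +1
(229193/28235) = (3313/28235)   [reduce mod 28235]
reciprocity: (3313/28235) = +1·(28235/3313) since 3313 mod 4 = 1, 28235 mod 4 = 3; sign now +1
(28235/3313) = (1731/3313)   [reduce mod 3313]
reciprocity: (1731/3313) = +1·(3313/1731) since 1731 mod 4 = 3, 3313 mod 4 = 1; sign now +1
(3313/1731) = (1582/1731)   [reduce mod 1731]
1582 = 2^1·791; (2/1731) = -1 since 1731 mod 8 = 3, so (1582/1731) = (-1)^1·(791/1731); sign now -1
reciprocity: (791/1731) = -1·(1731/791) since 791 mod 4 = 3, 1731 mod 4 = 3; sign now +1
(1731/791) = (149/791)   [reduce mod 791]
reciprocity: (149/791) = +1·(791/149) since 149 mod 4 = 1, 791 mod 4 = 3; sign now +1
(791/149) = (46/149)   [reduce mod 149]
46 = 2^1·23; (2/149) = -1 since 149 mod 8 = 5, so (46/149) = (-1)^1·(23/149); sign now -1
reciprocity: (23/149) = +1·(149/23) since 23 mod 4 = 3, 149 mod 4 = 1; sign now -1
(149/23) = (11/23)   [reduce mod 23]
reciprocity: (11/23) = -1·(23/11) since 11 mod 4 = 3, 23 mod 4 = 3; sign now +1
(23/11) = (1/11)   [reduce mod 11]
(1/11) = 1; final value = sign = +1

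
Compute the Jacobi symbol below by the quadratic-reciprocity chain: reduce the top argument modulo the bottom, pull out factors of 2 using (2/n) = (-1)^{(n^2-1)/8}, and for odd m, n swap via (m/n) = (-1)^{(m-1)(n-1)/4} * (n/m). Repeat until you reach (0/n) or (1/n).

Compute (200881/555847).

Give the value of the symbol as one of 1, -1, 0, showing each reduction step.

reciprocity: (200881/555847) = +1·(555847/200881) since 200881 mod 4 = 1, 555847 mod 4 = 3; sign now +1
(555847/200881) = (154085/200881)   [reduce mod 200881]
reciprocity: (154085/200881) = +1·(200881/154085) since 154085 mod 4 = 1, 200881 mod 4 = 1; sign now +1
(200881/154085) = (46796/154085)   [reduce mod 154085]
46796 = 2^2·11699; (2/154085) = -1 since 154085 mod 8 = 5, so (46796/154085) = (-1)^2·(11699/154085); sign now +1
reciprocity: (11699/154085) = +1·(154085/11699) since 11699 mod 4 = 3, 154085 mod 4 = 1; sign now +1
(154085/11699) = (1998/11699)   [reduce mod 11699]
1998 = 2^1·999; (2/11699) = -1 since 11699 mod 8 = 3, so (1998/11699) = (-1)^1·(999/11699); sign now -1
reciprocity: (999/11699) = -1·(11699/999) since 999 mod 4 = 3, 11699 mod 4 = 3; sign now +1
(11699/999) = (710/999)   [reduce mod 999]
710 = 2^1·355; (2/999) = +1 since 999 mod 8 = 7, so (710/999) = (+1)^1·(355/999); sign now +1
reciprocity: (355/999) = -1·(999/355) since 355 mod 4 = 3, 999 mod 4 = 3; sign now -1
(999/355) = (289/355)   [reduce mod 355]
reciprocity: (289/355) = +1·(355/289) since 289 mod 4 = 1, 355 mod 4 = 3; sign now -1
(355/289) = (66/289)   [reduce mod 289]
66 = 2^1·33; (2/289) = +1 since 289 mod 8 = 1, so (66/289) = (+1)^1·(33/289); sign now -1
reciprocity: (33/289) = +1·(289/33) since 33 mod 4 = 1, 289 mod 4 = 1; sign now -1
(289/33) = (25/33)   [reduce mod 33]
reciprocity: (25/33) = +1·(33/25) since 25 mod 4 = 1, 33 mod 4 = 1; sign now -1
(33/25) = (8/25)   [reduce mod 25]
8 = 2^3·1; (2/25) = +1 since 25 mod 8 = 1, so (8/25) = (+1)^3·(1/25); sign now -1
(1/25) = 1; final value = sign = -1

-1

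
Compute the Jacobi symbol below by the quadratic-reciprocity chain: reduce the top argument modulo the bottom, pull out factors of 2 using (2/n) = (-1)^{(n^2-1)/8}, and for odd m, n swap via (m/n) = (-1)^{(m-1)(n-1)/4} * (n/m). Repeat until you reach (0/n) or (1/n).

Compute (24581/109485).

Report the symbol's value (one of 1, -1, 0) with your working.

1

flip (24581/109485) -> (109485/24581): both odd, 24581 mod 4 = 1, 109485 mod 4 = 1, so the flip contributes +1; sign now +1
(109485/24581): 109485 mod 24581 = 11161, so (109485/24581) = (11161/24581)
flip (11161/24581) -> (24581/11161): both odd, 11161 mod 4 = 1, 24581 mod 4 = 1, so the flip contributes +1; sign now +1
(24581/11161): 24581 mod 11161 = 2259, so (24581/11161) = (2259/11161)
flip (2259/11161) -> (11161/2259): both odd, 2259 mod 4 = 3, 11161 mod 4 = 1, so the flip contributes +1; sign now +1
(11161/2259): 11161 mod 2259 = 2125, so (11161/2259) = (2125/2259)
flip (2125/2259) -> (2259/2125): both odd, 2125 mod 4 = 1, 2259 mod 4 = 3, so the flip contributes +1; sign now +1
(2259/2125): 2259 mod 2125 = 134, so (2259/2125) = (134/2125)
factor out 2^1: 134 = 2^1·67; with 2125 mod 8 = 5, (2/2125) = -1; sign now -1; continue with (67/2125)
flip (67/2125) -> (2125/67): both odd, 67 mod 4 = 3, 2125 mod 4 = 1, so the flip contributes +1; sign now -1
(2125/67): 2125 mod 67 = 48, so (2125/67) = (48/67)
factor out 2^4: 48 = 2^4·3; with 67 mod 8 = 3, (2/67) = -1; sign now -1; continue with (3/67)
flip (3/67) -> (67/3): both odd, 3 mod 4 = 3, 67 mod 4 = 3, so the flip contributes -1; sign now +1
(67/3): 67 mod 3 = 1, so (67/3) = (1/3)
reached (1/3) = 1, so the symbol is +1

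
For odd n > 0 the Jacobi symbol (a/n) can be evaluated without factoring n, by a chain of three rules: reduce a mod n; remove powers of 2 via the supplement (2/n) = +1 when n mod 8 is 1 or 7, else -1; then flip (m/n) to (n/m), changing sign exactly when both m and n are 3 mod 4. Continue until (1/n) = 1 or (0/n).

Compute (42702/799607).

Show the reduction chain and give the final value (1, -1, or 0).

-1

factor out 2^1: 42702 = 2^1·21351; with 799607 mod 8 = 7, (2/799607) = +1; sign now +1; continue with (21351/799607)
flip (21351/799607) -> (799607/21351): both odd, 21351 mod 4 = 3, 799607 mod 4 = 3, so the flip contributes -1; sign now -1
(799607/21351): 799607 mod 21351 = 9620, so (799607/21351) = (9620/21351)
factor out 2^2: 9620 = 2^2·2405; with 21351 mod 8 = 7, (2/21351) = +1; sign now -1; continue with (2405/21351)
flip (2405/21351) -> (21351/2405): both odd, 2405 mod 4 = 1, 21351 mod 4 = 3, so the flip contributes +1; sign now -1
(21351/2405): 21351 mod 2405 = 2111, so (21351/2405) = (2111/2405)
flip (2111/2405) -> (2405/2111): both odd, 2111 mod 4 = 3, 2405 mod 4 = 1, so the flip contributes +1; sign now -1
(2405/2111): 2405 mod 2111 = 294, so (2405/2111) = (294/2111)
factor out 2^1: 294 = 2^1·147; with 2111 mod 8 = 7, (2/2111) = +1; sign now -1; continue with (147/2111)
flip (147/2111) -> (2111/147): both odd, 147 mod 4 = 3, 2111 mod 4 = 3, so the flip contributes -1; sign now +1
(2111/147): 2111 mod 147 = 53, so (2111/147) = (53/147)
flip (53/147) -> (147/53): both odd, 53 mod 4 = 1, 147 mod 4 = 3, so the flip contributes +1; sign now +1
(147/53): 147 mod 53 = 41, so (147/53) = (41/53)
flip (41/53) -> (53/41): both odd, 41 mod 4 = 1, 53 mod 4 = 1, so the flip contributes +1; sign now +1
(53/41): 53 mod 41 = 12, so (53/41) = (12/41)
factor out 2^2: 12 = 2^2·3; with 41 mod 8 = 1, (2/41) = +1; sign now +1; continue with (3/41)
flip (3/41) -> (41/3): both odd, 3 mod 4 = 3, 41 mod 4 = 1, so the flip contributes +1; sign now +1
(41/3): 41 mod 3 = 2, so (41/3) = (2/3)
factor out 2^1: 2 = 2^1·1; with 3 mod 8 = 3, (2/3) = -1; sign now -1; continue with (1/3)
reached (1/3) = 1, so the symbol is -1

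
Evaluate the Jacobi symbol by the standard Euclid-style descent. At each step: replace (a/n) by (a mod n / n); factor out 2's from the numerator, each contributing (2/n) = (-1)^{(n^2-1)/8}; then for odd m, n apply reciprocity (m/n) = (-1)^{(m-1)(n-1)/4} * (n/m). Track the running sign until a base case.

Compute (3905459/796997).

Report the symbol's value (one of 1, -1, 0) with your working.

1

(3905459/796997) = (717471/796997)   [reduce mod 796997]
reciprocity: (717471/796997) = +1·(796997/717471) since 717471 mod 4 = 3, 796997 mod 4 = 1; sign now +1
(796997/717471) = (79526/717471)   [reduce mod 717471]
79526 = 2^1·39763; (2/717471) = +1 since 717471 mod 8 = 7, so (79526/717471) = (+1)^1·(39763/717471); sign now +1
reciprocity: (39763/717471) = -1·(717471/39763) since 39763 mod 4 = 3, 717471 mod 4 = 3; sign now -1
(717471/39763) = (1737/39763)   [reduce mod 39763]
reciprocity: (1737/39763) = +1·(39763/1737) since 1737 mod 4 = 1, 39763 mod 4 = 3; sign now -1
(39763/1737) = (1549/1737)   [reduce mod 1737]
reciprocity: (1549/1737) = +1·(1737/1549) since 1549 mod 4 = 1, 1737 mod 4 = 1; sign now -1
(1737/1549) = (188/1549)   [reduce mod 1549]
188 = 2^2·47; (2/1549) = -1 since 1549 mod 8 = 5, so (188/1549) = (-1)^2·(47/1549); sign now -1
reciprocity: (47/1549) = +1·(1549/47) since 47 mod 4 = 3, 1549 mod 4 = 1; sign now -1
(1549/47) = (45/47)   [reduce mod 47]
reciprocity: (45/47) = +1·(47/45) since 45 mod 4 = 1, 47 mod 4 = 3; sign now -1
(47/45) = (2/45)   [reduce mod 45]
2 = 2^1·1; (2/45) = -1 since 45 mod 8 = 5, so (2/45) = (-1)^1·(1/45); sign now +1
(1/45) = 1; final value = sign = +1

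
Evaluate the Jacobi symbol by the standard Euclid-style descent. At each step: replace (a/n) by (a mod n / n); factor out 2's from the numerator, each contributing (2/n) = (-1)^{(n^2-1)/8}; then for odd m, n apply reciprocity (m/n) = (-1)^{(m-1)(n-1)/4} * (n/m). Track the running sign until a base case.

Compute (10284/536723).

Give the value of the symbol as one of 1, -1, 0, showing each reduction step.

factor out 2^2: 10284 = 2^2·2571; with 536723 mod 8 = 3, (2/536723) = -1; sign now +1; continue with (2571/536723)
flip (2571/536723) -> (536723/2571): both odd, 2571 mod 4 = 3, 536723 mod 4 = 3, so the flip contributes -1; sign now -1
(536723/2571): 536723 mod 2571 = 1955, so (536723/2571) = (1955/2571)
flip (1955/2571) -> (2571/1955): both odd, 1955 mod 4 = 3, 2571 mod 4 = 3, so the flip contributes -1; sign now +1
(2571/1955): 2571 mod 1955 = 616, so (2571/1955) = (616/1955)
factor out 2^3: 616 = 2^3·77; with 1955 mod 8 = 3, (2/1955) = -1; sign now -1; continue with (77/1955)
flip (77/1955) -> (1955/77): both odd, 77 mod 4 = 1, 1955 mod 4 = 3, so the flip contributes +1; sign now -1
(1955/77): 1955 mod 77 = 30, so (1955/77) = (30/77)
factor out 2^1: 30 = 2^1·15; with 77 mod 8 = 5, (2/77) = -1; sign now +1; continue with (15/77)
flip (15/77) -> (77/15): both odd, 15 mod 4 = 3, 77 mod 4 = 1, so the flip contributes +1; sign now +1
(77/15): 77 mod 15 = 2, so (77/15) = (2/15)
factor out 2^1: 2 = 2^1·1; with 15 mod 8 = 7, (2/15) = +1; sign now +1; continue with (1/15)
reached (1/15) = 1, so the symbol is +1

1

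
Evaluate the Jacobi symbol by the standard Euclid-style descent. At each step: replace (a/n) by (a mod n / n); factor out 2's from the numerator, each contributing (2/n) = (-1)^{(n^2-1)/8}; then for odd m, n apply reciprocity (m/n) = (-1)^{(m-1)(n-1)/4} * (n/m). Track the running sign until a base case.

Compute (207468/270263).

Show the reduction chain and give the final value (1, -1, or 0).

factor out 2^2: 207468 = 2^2·51867; with 270263 mod 8 = 7, (2/270263) = +1; sign now +1; continue with (51867/270263)
flip (51867/270263) -> (270263/51867): both odd, 51867 mod 4 = 3, 270263 mod 4 = 3, so the flip contributes -1; sign now -1
(270263/51867): 270263 mod 51867 = 10928, so (270263/51867) = (10928/51867)
factor out 2^4: 10928 = 2^4·683; with 51867 mod 8 = 3, (2/51867) = -1; sign now -1; continue with (683/51867)
flip (683/51867) -> (51867/683): both odd, 683 mod 4 = 3, 51867 mod 4 = 3, so the flip contributes -1; sign now +1
(51867/683): 51867 mod 683 = 642, so (51867/683) = (642/683)
factor out 2^1: 642 = 2^1·321; with 683 mod 8 = 3, (2/683) = -1; sign now -1; continue with (321/683)
flip (321/683) -> (683/321): both odd, 321 mod 4 = 1, 683 mod 4 = 3, so the flip contributes +1; sign now -1
(683/321): 683 mod 321 = 41, so (683/321) = (41/321)
flip (41/321) -> (321/41): both odd, 41 mod 4 = 1, 321 mod 4 = 1, so the flip contributes +1; sign now -1
(321/41): 321 mod 41 = 34, so (321/41) = (34/41)
factor out 2^1: 34 = 2^1·17; with 41 mod 8 = 1, (2/41) = +1; sign now -1; continue with (17/41)
flip (17/41) -> (41/17): both odd, 17 mod 4 = 1, 41 mod 4 = 1, so the flip contributes +1; sign now -1
(41/17): 41 mod 17 = 7, so (41/17) = (7/17)
flip (7/17) -> (17/7): both odd, 7 mod 4 = 3, 17 mod 4 = 1, so the flip contributes +1; sign now -1
(17/7): 17 mod 7 = 3, so (17/7) = (3/7)
flip (3/7) -> (7/3): both odd, 3 mod 4 = 3, 7 mod 4 = 3, so the flip contributes -1; sign now +1
(7/3): 7 mod 3 = 1, so (7/3) = (1/3)
reached (1/3) = 1, so the symbol is +1

1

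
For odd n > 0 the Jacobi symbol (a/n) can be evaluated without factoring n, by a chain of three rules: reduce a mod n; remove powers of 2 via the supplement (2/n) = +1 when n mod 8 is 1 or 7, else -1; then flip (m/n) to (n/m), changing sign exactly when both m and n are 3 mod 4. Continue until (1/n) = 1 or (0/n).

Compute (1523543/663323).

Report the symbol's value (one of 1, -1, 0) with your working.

(1523543/663323): 1523543 mod 663323 = 196897, so (1523543/663323) = (196897/663323)
flip (196897/663323) -> (663323/196897): both odd, 196897 mod 4 = 1, 663323 mod 4 = 3, so the flip contributes +1; sign now +1
(663323/196897): 663323 mod 196897 = 72632, so (663323/196897) = (72632/196897)
factor out 2^3: 72632 = 2^3·9079; with 196897 mod 8 = 1, (2/196897) = +1; sign now +1; continue with (9079/196897)
flip (9079/196897) -> (196897/9079): both odd, 9079 mod 4 = 3, 196897 mod 4 = 1, so the flip contributes +1; sign now +1
(196897/9079): 196897 mod 9079 = 6238, so (196897/9079) = (6238/9079)
factor out 2^1: 6238 = 2^1·3119; with 9079 mod 8 = 7, (2/9079) = +1; sign now +1; continue with (3119/9079)
flip (3119/9079) -> (9079/3119): both odd, 3119 mod 4 = 3, 9079 mod 4 = 3, so the flip contributes -1; sign now -1
(9079/3119): 9079 mod 3119 = 2841, so (9079/3119) = (2841/3119)
flip (2841/3119) -> (3119/2841): both odd, 2841 mod 4 = 1, 3119 mod 4 = 3, so the flip contributes +1; sign now -1
(3119/2841): 3119 mod 2841 = 278, so (3119/2841) = (278/2841)
factor out 2^1: 278 = 2^1·139; with 2841 mod 8 = 1, (2/2841) = +1; sign now -1; continue with (139/2841)
flip (139/2841) -> (2841/139): both odd, 139 mod 4 = 3, 2841 mod 4 = 1, so the flip contributes +1; sign now -1
(2841/139): 2841 mod 139 = 61, so (2841/139) = (61/139)
flip (61/139) -> (139/61): both odd, 61 mod 4 = 1, 139 mod 4 = 3, so the flip contributes +1; sign now -1
(139/61): 139 mod 61 = 17, so (139/61) = (17/61)
flip (17/61) -> (61/17): both odd, 17 mod 4 = 1, 61 mod 4 = 1, so the flip contributes +1; sign now -1
(61/17): 61 mod 17 = 10, so (61/17) = (10/17)
factor out 2^1: 10 = 2^1·5; with 17 mod 8 = 1, (2/17) = +1; sign now -1; continue with (5/17)
flip (5/17) -> (17/5): both odd, 5 mod 4 = 1, 17 mod 4 = 1, so the flip contributes +1; sign now -1
(17/5): 17 mod 5 = 2, so (17/5) = (2/5)
factor out 2^1: 2 = 2^1·1; with 5 mod 8 = 5, (2/5) = -1; sign now +1; continue with (1/5)
reached (1/5) = 1, so the symbol is +1

1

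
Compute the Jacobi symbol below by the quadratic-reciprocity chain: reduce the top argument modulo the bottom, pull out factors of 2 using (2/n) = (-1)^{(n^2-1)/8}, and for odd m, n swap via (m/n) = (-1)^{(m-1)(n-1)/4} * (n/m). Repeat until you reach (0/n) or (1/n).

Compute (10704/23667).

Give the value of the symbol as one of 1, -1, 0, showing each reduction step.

10704 = 2^4·669; (2/23667) = -1 since 23667 mod 8 = 3, so (10704/23667) = (-1)^4·(669/23667); sign now +1
reciprocity: (669/23667) = +1·(23667/669) since 669 mod 4 = 1, 23667 mod 4 = 3; sign now +1
(23667/669) = (252/669)   [reduce mod 669]
252 = 2^2·63; (2/669) = -1 since 669 mod 8 = 5, so (252/669) = (-1)^2·(63/669); sign now +1
reciprocity: (63/669) = +1·(669/63) since 63 mod 4 = 3, 669 mod 4 = 1; sign now +1
(669/63) = (39/63)   [reduce mod 63]
reciprocity: (39/63) = -1·(63/39) since 39 mod 4 = 3, 63 mod 4 = 3; sign now -1
(63/39) = (24/39)   [reduce mod 39]
24 = 2^3·3; (2/39) = +1 since 39 mod 8 = 7, so (24/39) = (+1)^3·(3/39); sign now -1
reciprocity: (3/39) = -1·(39/3) since 3 mod 4 = 3, 39 mod 4 = 3; sign now +1
(39/3) = (0/3)   [reduce mod 3]
(0/3) = 0   [gcd(a, n) > 1]; final value = 0

0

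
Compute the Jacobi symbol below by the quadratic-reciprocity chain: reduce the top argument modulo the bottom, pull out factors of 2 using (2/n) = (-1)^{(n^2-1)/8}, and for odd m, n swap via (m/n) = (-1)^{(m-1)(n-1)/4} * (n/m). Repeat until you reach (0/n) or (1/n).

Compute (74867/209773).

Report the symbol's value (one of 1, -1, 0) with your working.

-1

flip (74867/209773) -> (209773/74867): both odd, 74867 mod 4 = 3, 209773 mod 4 = 1, so the flip contributes +1; sign now +1
(209773/74867): 209773 mod 74867 = 60039, so (209773/74867) = (60039/74867)
flip (60039/74867) -> (74867/60039): both odd, 60039 mod 4 = 3, 74867 mod 4 = 3, so the flip contributes -1; sign now -1
(74867/60039): 74867 mod 60039 = 14828, so (74867/60039) = (14828/60039)
factor out 2^2: 14828 = 2^2·3707; with 60039 mod 8 = 7, (2/60039) = +1; sign now -1; continue with (3707/60039)
flip (3707/60039) -> (60039/3707): both odd, 3707 mod 4 = 3, 60039 mod 4 = 3, so the flip contributes -1; sign now +1
(60039/3707): 60039 mod 3707 = 727, so (60039/3707) = (727/3707)
flip (727/3707) -> (3707/727): both odd, 727 mod 4 = 3, 3707 mod 4 = 3, so the flip contributes -1; sign now -1
(3707/727): 3707 mod 727 = 72, so (3707/727) = (72/727)
factor out 2^3: 72 = 2^3·9; with 727 mod 8 = 7, (2/727) = +1; sign now -1; continue with (9/727)
flip (9/727) -> (727/9): both odd, 9 mod 4 = 1, 727 mod 4 = 3, so the flip contributes +1; sign now -1
(727/9): 727 mod 9 = 7, so (727/9) = (7/9)
flip (7/9) -> (9/7): both odd, 7 mod 4 = 3, 9 mod 4 = 1, so the flip contributes +1; sign now -1
(9/7): 9 mod 7 = 2, so (9/7) = (2/7)
factor out 2^1: 2 = 2^1·1; with 7 mod 8 = 7, (2/7) = +1; sign now -1; continue with (1/7)
reached (1/7) = 1, so the symbol is -1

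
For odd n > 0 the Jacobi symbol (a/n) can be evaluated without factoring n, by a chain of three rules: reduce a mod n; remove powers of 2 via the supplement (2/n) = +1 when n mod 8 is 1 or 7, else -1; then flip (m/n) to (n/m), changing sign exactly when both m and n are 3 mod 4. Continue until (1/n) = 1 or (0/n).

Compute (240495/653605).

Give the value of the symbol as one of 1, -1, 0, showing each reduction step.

reciprocity: (240495/653605) = +1·(653605/240495) since 240495 mod 4 = 3, 653605 mod 4 = 1; sign now +1
(653605/240495) = (172615/240495)   [reduce mod 240495]
reciprocity: (172615/240495) = -1·(240495/172615) since 172615 mod 4 = 3, 240495 mod 4 = 3; sign now -1
(240495/172615) = (67880/172615)   [reduce mod 172615]
67880 = 2^3·8485; (2/172615) = +1 since 172615 mod 8 = 7, so (67880/172615) = (+1)^3·(8485/172615); sign now -1
reciprocity: (8485/172615) = +1·(172615/8485) since 8485 mod 4 = 1, 172615 mod 4 = 3; sign now -1
(172615/8485) = (2915/8485)   [reduce mod 8485]
reciprocity: (2915/8485) = +1·(8485/2915) since 2915 mod 4 = 3, 8485 mod 4 = 1; sign now -1
(8485/2915) = (2655/2915)   [reduce mod 2915]
reciprocity: (2655/2915) = -1·(2915/2655) since 2655 mod 4 = 3, 2915 mod 4 = 3; sign now +1
(2915/2655) = (260/2655)   [reduce mod 2655]
260 = 2^2·65; (2/2655) = +1 since 2655 mod 8 = 7, so (260/2655) = (+1)^2·(65/2655); sign now +1
reciprocity: (65/2655) = +1·(2655/65) since 65 mod 4 = 1, 2655 mod 4 = 3; sign now +1
(2655/65) = (55/65)   [reduce mod 65]
reciprocity: (55/65) = +1·(65/55) since 55 mod 4 = 3, 65 mod 4 = 1; sign now +1
(65/55) = (10/55)   [reduce mod 55]
10 = 2^1·5; (2/55) = +1 since 55 mod 8 = 7, so (10/55) = (+1)^1·(5/55); sign now +1
reciprocity: (5/55) = +1·(55/5) since 5 mod 4 = 1, 55 mod 4 = 3; sign now +1
(55/5) = (0/5)   [reduce mod 5]
(0/5) = 0   [gcd(a, n) > 1]; final value = 0

0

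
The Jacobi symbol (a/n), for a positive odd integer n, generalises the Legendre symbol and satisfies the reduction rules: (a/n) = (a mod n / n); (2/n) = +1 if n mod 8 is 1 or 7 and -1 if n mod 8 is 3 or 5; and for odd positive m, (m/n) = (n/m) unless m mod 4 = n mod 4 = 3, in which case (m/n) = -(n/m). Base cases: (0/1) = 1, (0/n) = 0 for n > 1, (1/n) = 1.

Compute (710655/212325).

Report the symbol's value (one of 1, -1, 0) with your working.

0

(710655/212325) = (73680/212325)   [reduce mod 212325]
73680 = 2^4·4605; (2/212325) = -1 since 212325 mod 8 = 5, so (73680/212325) = (-1)^4·(4605/212325); sign now +1
reciprocity: (4605/212325) = +1·(212325/4605) since 4605 mod 4 = 1, 212325 mod 4 = 1; sign now +1
(212325/4605) = (495/4605)   [reduce mod 4605]
reciprocity: (495/4605) = +1·(4605/495) since 495 mod 4 = 3, 4605 mod 4 = 1; sign now +1
(4605/495) = (150/495)   [reduce mod 495]
150 = 2^1·75; (2/495) = +1 since 495 mod 8 = 7, so (150/495) = (+1)^1·(75/495); sign now +1
reciprocity: (75/495) = -1·(495/75) since 75 mod 4 = 3, 495 mod 4 = 3; sign now -1
(495/75) = (45/75)   [reduce mod 75]
reciprocity: (45/75) = +1·(75/45) since 45 mod 4 = 1, 75 mod 4 = 3; sign now -1
(75/45) = (30/45)   [reduce mod 45]
30 = 2^1·15; (2/45) = -1 since 45 mod 8 = 5, so (30/45) = (-1)^1·(15/45); sign now +1
reciprocity: (15/45) = +1·(45/15) since 15 mod 4 = 3, 45 mod 4 = 1; sign now +1
(45/15) = (0/15)   [reduce mod 15]
(0/15) = 0   [gcd(a, n) > 1]; final value = 0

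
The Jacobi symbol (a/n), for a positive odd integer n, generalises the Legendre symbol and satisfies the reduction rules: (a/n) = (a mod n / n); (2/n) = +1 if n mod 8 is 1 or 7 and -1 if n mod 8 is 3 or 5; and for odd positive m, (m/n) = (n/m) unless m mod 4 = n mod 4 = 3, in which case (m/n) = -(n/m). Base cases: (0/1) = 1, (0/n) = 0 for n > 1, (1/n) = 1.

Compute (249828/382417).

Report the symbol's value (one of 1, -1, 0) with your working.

249828 = 2^2·62457; (2/382417) = +1 since 382417 mod 8 = 1, so (249828/382417) = (+1)^2·(62457/382417); sign now +1
reciprocity: (62457/382417) = +1·(382417/62457) since 62457 mod 4 = 1, 382417 mod 4 = 1; sign now +1
(382417/62457) = (7675/62457)   [reduce mod 62457]
reciprocity: (7675/62457) = +1·(62457/7675) since 7675 mod 4 = 3, 62457 mod 4 = 1; sign now +1
(62457/7675) = (1057/7675)   [reduce mod 7675]
reciprocity: (1057/7675) = +1·(7675/1057) since 1057 mod 4 = 1, 7675 mod 4 = 3; sign now +1
(7675/1057) = (276/1057)   [reduce mod 1057]
276 = 2^2·69; (2/1057) = +1 since 1057 mod 8 = 1, so (276/1057) = (+1)^2·(69/1057); sign now +1
reciprocity: (69/1057) = +1·(1057/69) since 69 mod 4 = 1, 1057 mod 4 = 1; sign now +1
(1057/69) = (22/69)   [reduce mod 69]
22 = 2^1·11; (2/69) = -1 since 69 mod 8 = 5, so (22/69) = (-1)^1·(11/69); sign now -1
reciprocity: (11/69) = +1·(69/11) since 11 mod 4 = 3, 69 mod 4 = 1; sign now -1
(69/11) = (3/11)   [reduce mod 11]
reciprocity: (3/11) = -1·(11/3) since 3 mod 4 = 3, 11 mod 4 = 3; sign now +1
(11/3) = (2/3)   [reduce mod 3]
2 = 2^1·1; (2/3) = -1 since 3 mod 8 = 3, so (2/3) = (-1)^1·(1/3); sign now -1
(1/3) = 1; final value = sign = -1

-1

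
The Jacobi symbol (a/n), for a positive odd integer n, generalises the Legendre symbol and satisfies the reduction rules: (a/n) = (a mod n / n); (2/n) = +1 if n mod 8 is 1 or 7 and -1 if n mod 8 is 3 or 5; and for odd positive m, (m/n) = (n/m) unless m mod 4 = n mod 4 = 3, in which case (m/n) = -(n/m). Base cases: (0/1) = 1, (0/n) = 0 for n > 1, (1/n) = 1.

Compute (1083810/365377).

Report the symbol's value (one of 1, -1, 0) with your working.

1

(1083810/365377): 1083810 mod 365377 = 353056, so (1083810/365377) = (353056/365377)
factor out 2^5: 353056 = 2^5·11033; with 365377 mod 8 = 1, (2/365377) = +1; sign now +1; continue with (11033/365377)
flip (11033/365377) -> (365377/11033): both odd, 11033 mod 4 = 1, 365377 mod 4 = 1, so the flip contributes +1; sign now +1
(365377/11033): 365377 mod 11033 = 1288, so (365377/11033) = (1288/11033)
factor out 2^3: 1288 = 2^3·161; with 11033 mod 8 = 1, (2/11033) = +1; sign now +1; continue with (161/11033)
flip (161/11033) -> (11033/161): both odd, 161 mod 4 = 1, 11033 mod 4 = 1, so the flip contributes +1; sign now +1
(11033/161): 11033 mod 161 = 85, so (11033/161) = (85/161)
flip (85/161) -> (161/85): both odd, 85 mod 4 = 1, 161 mod 4 = 1, so the flip contributes +1; sign now +1
(161/85): 161 mod 85 = 76, so (161/85) = (76/85)
factor out 2^2: 76 = 2^2·19; with 85 mod 8 = 5, (2/85) = -1; sign now +1; continue with (19/85)
flip (19/85) -> (85/19): both odd, 19 mod 4 = 3, 85 mod 4 = 1, so the flip contributes +1; sign now +1
(85/19): 85 mod 19 = 9, so (85/19) = (9/19)
flip (9/19) -> (19/9): both odd, 9 mod 4 = 1, 19 mod 4 = 3, so the flip contributes +1; sign now +1
(19/9): 19 mod 9 = 1, so (19/9) = (1/9)
reached (1/9) = 1, so the symbol is +1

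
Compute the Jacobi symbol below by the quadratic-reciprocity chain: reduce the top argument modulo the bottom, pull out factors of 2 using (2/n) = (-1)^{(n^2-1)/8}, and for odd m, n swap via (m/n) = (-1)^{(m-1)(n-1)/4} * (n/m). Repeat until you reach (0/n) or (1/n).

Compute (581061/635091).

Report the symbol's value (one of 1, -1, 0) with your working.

0

reciprocity: (581061/635091) = +1·(635091/581061) since 581061 mod 4 = 1, 635091 mod 4 = 3; sign now +1
(635091/581061) = (54030/581061)   [reduce mod 581061]
54030 = 2^1·27015; (2/581061) = -1 since 581061 mod 8 = 5, so (54030/581061) = (-1)^1·(27015/581061); sign now -1
reciprocity: (27015/581061) = +1·(581061/27015) since 27015 mod 4 = 3, 581061 mod 4 = 1; sign now -1
(581061/27015) = (13746/27015)   [reduce mod 27015]
13746 = 2^1·6873; (2/27015) = +1 since 27015 mod 8 = 7, so (13746/27015) = (+1)^1·(6873/27015); sign now -1
reciprocity: (6873/27015) = +1·(27015/6873) since 6873 mod 4 = 1, 27015 mod 4 = 3; sign now -1
(27015/6873) = (6396/6873)   [reduce mod 6873]
6396 = 2^2·1599; (2/6873) = +1 since 6873 mod 8 = 1, so (6396/6873) = (+1)^2·(1599/6873); sign now -1
reciprocity: (1599/6873) = +1·(6873/1599) since 1599 mod 4 = 3, 6873 mod 4 = 1; sign now -1
(6873/1599) = (477/1599)   [reduce mod 1599]
reciprocity: (477/1599) = +1·(1599/477) since 477 mod 4 = 1, 1599 mod 4 = 3; sign now -1
(1599/477) = (168/477)   [reduce mod 477]
168 = 2^3·21; (2/477) = -1 since 477 mod 8 = 5, so (168/477) = (-1)^3·(21/477); sign now +1
reciprocity: (21/477) = +1·(477/21) since 21 mod 4 = 1, 477 mod 4 = 1; sign now +1
(477/21) = (15/21)   [reduce mod 21]
reciprocity: (15/21) = +1·(21/15) since 15 mod 4 = 3, 21 mod 4 = 1; sign now +1
(21/15) = (6/15)   [reduce mod 15]
6 = 2^1·3; (2/15) = +1 since 15 mod 8 = 7, so (6/15) = (+1)^1·(3/15); sign now +1
reciprocity: (3/15) = -1·(15/3) since 3 mod 4 = 3, 15 mod 4 = 3; sign now -1
(15/3) = (0/3)   [reduce mod 3]
(0/3) = 0   [gcd(a, n) > 1]; final value = 0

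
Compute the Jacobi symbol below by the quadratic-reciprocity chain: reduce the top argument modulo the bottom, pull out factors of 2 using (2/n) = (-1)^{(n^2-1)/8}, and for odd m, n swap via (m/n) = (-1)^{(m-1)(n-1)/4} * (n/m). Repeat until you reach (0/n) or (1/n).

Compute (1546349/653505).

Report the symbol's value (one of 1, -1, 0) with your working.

(1546349/653505) = (239339/653505)   [reduce mod 653505]
reciprocity: (239339/653505) = +1·(653505/239339) since 239339 mod 4 = 3, 653505 mod 4 = 1; sign now +1
(653505/239339) = (174827/239339)   [reduce mod 239339]
reciprocity: (174827/239339) = -1·(239339/174827) since 174827 mod 4 = 3, 239339 mod 4 = 3; sign now -1
(239339/174827) = (64512/174827)   [reduce mod 174827]
64512 = 2^10·63; (2/174827) = -1 since 174827 mod 8 = 3, so (64512/174827) = (-1)^10·(63/174827); sign now -1
reciprocity: (63/174827) = -1·(174827/63) since 63 mod 4 = 3, 174827 mod 4 = 3; sign now +1
(174827/63) = (2/63)   [reduce mod 63]
2 = 2^1·1; (2/63) = +1 since 63 mod 8 = 7, so (2/63) = (+1)^1·(1/63); sign now +1
(1/63) = 1; final value = sign = +1

1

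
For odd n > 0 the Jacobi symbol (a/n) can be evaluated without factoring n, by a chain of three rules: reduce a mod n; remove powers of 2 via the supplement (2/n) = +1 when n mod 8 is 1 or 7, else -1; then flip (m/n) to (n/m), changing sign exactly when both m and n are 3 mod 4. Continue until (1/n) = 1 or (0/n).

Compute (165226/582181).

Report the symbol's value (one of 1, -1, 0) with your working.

1

165226 = 2^1·82613; (2/582181) = -1 since 582181 mod 8 = 5, so (165226/582181) = (-1)^1·(82613/582181); sign now -1
reciprocity: (82613/582181) = +1·(582181/82613) since 82613 mod 4 = 1, 582181 mod 4 = 1; sign now -1
(582181/82613) = (3890/82613)   [reduce mod 82613]
3890 = 2^1·1945; (2/82613) = -1 since 82613 mod 8 = 5, so (3890/82613) = (-1)^1·(1945/82613); sign now +1
reciprocity: (1945/82613) = +1·(82613/1945) since 1945 mod 4 = 1, 82613 mod 4 = 1; sign now +1
(82613/1945) = (923/1945)   [reduce mod 1945]
reciprocity: (923/1945) = +1·(1945/923) since 923 mod 4 = 3, 1945 mod 4 = 1; sign now +1
(1945/923) = (99/923)   [reduce mod 923]
reciprocity: (99/923) = -1·(923/99) since 99 mod 4 = 3, 923 mod 4 = 3; sign now -1
(923/99) = (32/99)   [reduce mod 99]
32 = 2^5·1; (2/99) = -1 since 99 mod 8 = 3, so (32/99) = (-1)^5·(1/99); sign now +1
(1/99) = 1; final value = sign = +1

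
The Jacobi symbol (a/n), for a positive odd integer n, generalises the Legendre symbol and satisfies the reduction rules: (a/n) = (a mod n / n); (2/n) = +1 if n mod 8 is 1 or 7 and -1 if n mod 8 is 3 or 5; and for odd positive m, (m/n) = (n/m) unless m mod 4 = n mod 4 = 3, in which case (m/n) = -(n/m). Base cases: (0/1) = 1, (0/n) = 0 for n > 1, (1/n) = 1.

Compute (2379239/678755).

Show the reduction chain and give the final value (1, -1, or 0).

1

(2379239/678755) = (342974/678755)   [reduce mod 678755]
342974 = 2^1·171487; (2/678755) = -1 since 678755 mod 8 = 3, so (342974/678755) = (-1)^1·(171487/678755); sign now -1
reciprocity: (171487/678755) = -1·(678755/171487) since 171487 mod 4 = 3, 678755 mod 4 = 3; sign now +1
(678755/171487) = (164294/171487)   [reduce mod 171487]
164294 = 2^1·82147; (2/171487) = +1 since 171487 mod 8 = 7, so (164294/171487) = (+1)^1·(82147/171487); sign now +1
reciprocity: (82147/171487) = -1·(171487/82147) since 82147 mod 4 = 3, 171487 mod 4 = 3; sign now -1
(171487/82147) = (7193/82147)   [reduce mod 82147]
reciprocity: (7193/82147) = +1·(82147/7193) since 7193 mod 4 = 1, 82147 mod 4 = 3; sign now -1
(82147/7193) = (3024/7193)   [reduce mod 7193]
3024 = 2^4·189; (2/7193) = +1 since 7193 mod 8 = 1, so (3024/7193) = (+1)^4·(189/7193); sign now -1
reciprocity: (189/7193) = +1·(7193/189) since 189 mod 4 = 1, 7193 mod 4 = 1; sign now -1
(7193/189) = (11/189)   [reduce mod 189]
reciprocity: (11/189) = +1·(189/11) since 11 mod 4 = 3, 189 mod 4 = 1; sign now -1
(189/11) = (2/11)   [reduce mod 11]
2 = 2^1·1; (2/11) = -1 since 11 mod 8 = 3, so (2/11) = (-1)^1·(1/11); sign now +1
(1/11) = 1; final value = sign = +1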